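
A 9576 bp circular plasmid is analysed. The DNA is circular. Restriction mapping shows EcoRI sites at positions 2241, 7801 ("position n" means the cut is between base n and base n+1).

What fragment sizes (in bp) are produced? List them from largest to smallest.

Circular molecule, 2 cuts → 2 fragments:
  7801 − 2241 = 5560 bp
  wrap: 9576 − 7801 + 2241 = 4016 bp
Sorted largest to smallest: 5560, 4016 bp.

5560, 4016 bp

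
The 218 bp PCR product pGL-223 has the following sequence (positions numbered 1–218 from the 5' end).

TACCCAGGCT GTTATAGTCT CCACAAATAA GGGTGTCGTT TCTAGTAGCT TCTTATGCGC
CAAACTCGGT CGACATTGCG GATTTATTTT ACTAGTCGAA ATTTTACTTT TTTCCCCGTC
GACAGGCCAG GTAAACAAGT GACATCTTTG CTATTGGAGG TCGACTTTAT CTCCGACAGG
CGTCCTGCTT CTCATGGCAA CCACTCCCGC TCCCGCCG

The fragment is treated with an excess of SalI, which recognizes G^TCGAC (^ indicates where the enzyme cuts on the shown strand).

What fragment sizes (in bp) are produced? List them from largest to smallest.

69, 58, 49, 42 bp

SalI sites (GTCGAC) start at positions 69, 118, 160.
SalI cuts after the first base of each site, so after positions 69, 118, 160.
Linear molecule, 3 cuts → 4 fragments:
  1–69 → 69 bp
  70–118 → 49 bp
  119–160 → 42 bp
  161–218 → 58 bp
Sorted largest to smallest: 69, 58, 49, 42 bp.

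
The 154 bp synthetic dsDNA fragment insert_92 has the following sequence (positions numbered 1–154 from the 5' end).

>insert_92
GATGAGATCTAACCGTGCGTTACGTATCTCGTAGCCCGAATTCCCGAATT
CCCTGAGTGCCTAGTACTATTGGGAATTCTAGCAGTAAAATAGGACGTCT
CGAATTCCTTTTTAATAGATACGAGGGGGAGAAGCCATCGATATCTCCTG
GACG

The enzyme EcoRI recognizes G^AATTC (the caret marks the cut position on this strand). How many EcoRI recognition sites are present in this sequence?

GAATTC occurs starting at positions 38, 46, 74, 102.
EcoRI cuts at 4 sites.

4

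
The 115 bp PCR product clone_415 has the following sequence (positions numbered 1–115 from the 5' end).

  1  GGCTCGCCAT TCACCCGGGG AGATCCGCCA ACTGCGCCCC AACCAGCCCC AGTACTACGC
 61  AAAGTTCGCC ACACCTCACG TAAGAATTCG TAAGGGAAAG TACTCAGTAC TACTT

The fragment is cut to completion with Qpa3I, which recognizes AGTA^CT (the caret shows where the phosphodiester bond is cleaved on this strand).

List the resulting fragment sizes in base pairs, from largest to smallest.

Qpa3I sites (AGTACT) start at positions 51, 99, 106.
Qpa3I cuts after base 4 of each site, so after positions 54, 102, 109.
Linear molecule, 3 cuts → 4 fragments:
  1–54 → 54 bp
  55–102 → 48 bp
  103–109 → 7 bp
  110–115 → 6 bp
Sorted largest to smallest: 54, 48, 7, 6 bp.

54, 48, 7, 6 bp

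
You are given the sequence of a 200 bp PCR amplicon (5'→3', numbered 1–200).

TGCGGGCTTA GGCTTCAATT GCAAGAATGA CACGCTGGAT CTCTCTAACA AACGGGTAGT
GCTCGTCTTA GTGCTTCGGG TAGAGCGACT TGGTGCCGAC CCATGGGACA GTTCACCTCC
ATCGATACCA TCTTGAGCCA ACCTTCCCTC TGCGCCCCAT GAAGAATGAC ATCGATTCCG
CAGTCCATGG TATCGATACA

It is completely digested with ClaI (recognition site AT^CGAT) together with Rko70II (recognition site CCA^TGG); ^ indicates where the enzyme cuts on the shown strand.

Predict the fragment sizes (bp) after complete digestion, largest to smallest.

103, 50, 19, 15, 7, 6 bp

ClaI sites (ATCGAT) start at positions 121, 171, 192.
ClaI cuts after base 2 of each site, so after positions 122, 172, 193.
Rko70II sites (CCATGG) start at positions 101, 185.
Rko70II cuts after base 3 of each site, so after positions 103, 187.
Combined cut positions: 103, 122, 172, 187, 193.
Linear molecule, 5 cuts → 6 fragments:
  1–103 → 103 bp
  104–122 → 19 bp
  123–172 → 50 bp
  173–187 → 15 bp
  188–193 → 6 bp
  194–200 → 7 bp
Sorted largest to smallest: 103, 50, 19, 15, 7, 6 bp.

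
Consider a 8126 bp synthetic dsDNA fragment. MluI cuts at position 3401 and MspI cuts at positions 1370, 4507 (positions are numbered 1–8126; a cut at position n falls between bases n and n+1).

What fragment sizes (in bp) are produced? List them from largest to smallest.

Combined cut positions (sorted): 1370, 3401, 4507.
Linear molecule, 3 cuts → 4 fragments:
  1370 − 0 = 1370 bp
  3401 − 1370 = 2031 bp
  4507 − 3401 = 1106 bp
  8126 − 4507 = 3619 bp
Sorted largest to smallest: 3619, 2031, 1370, 1106 bp.

3619, 2031, 1370, 1106 bp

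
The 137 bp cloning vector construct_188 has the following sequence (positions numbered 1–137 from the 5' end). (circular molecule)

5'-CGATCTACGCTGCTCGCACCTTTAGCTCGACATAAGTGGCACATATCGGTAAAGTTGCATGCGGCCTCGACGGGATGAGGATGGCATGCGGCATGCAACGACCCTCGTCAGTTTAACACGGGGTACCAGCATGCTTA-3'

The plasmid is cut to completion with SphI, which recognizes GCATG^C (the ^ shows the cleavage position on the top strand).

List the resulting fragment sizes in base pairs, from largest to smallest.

65, 38, 27, 7 bp

SphI sites (GCATGC) start at positions 57, 84, 91, 129.
SphI cuts after base 5 of each site (before the last base), so after positions 61, 88, 95, 133.
Circular molecule, 4 cuts → 4 fragments:
  62–88 → 27 bp
  89–95 → 7 bp
  96–133 → 38 bp
  134–137 then 1–61 → 4 + 61 = 65 bp
Sorted largest to smallest: 65, 38, 27, 7 bp.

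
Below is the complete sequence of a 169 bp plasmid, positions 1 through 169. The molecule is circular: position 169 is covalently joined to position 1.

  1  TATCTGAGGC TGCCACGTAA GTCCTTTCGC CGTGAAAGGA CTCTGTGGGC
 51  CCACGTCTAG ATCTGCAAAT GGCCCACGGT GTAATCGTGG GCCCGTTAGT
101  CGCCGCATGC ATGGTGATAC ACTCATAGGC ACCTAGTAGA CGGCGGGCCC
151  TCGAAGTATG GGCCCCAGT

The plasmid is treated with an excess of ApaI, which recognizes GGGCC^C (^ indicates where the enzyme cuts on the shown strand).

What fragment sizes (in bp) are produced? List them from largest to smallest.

ApaI sites (GGGCCC) start at positions 47, 89, 145, 160.
ApaI cuts after base 5 of each site (before the last base), so after positions 51, 93, 149, 164.
Circular molecule, 4 cuts → 4 fragments:
  52–93 → 42 bp
  94–149 → 56 bp
  150–164 → 15 bp
  165–169 then 1–51 → 5 + 51 = 56 bp
Sorted largest to smallest: 56, 56, 42, 15 bp.

56, 56, 42, 15 bp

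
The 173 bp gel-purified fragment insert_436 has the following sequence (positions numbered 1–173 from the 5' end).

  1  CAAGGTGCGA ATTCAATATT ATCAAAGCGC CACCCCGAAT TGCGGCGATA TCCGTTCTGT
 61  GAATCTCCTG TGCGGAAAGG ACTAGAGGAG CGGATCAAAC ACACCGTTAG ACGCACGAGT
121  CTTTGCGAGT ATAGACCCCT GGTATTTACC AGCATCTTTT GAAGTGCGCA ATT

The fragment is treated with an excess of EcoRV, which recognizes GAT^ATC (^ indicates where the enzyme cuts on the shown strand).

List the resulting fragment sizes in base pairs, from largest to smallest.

The EcoRV site (GATATC) starts at position 47.
EcoRV cuts after base 3 of each site, so after position 49.
Linear molecule, 1 cut → 2 fragments:
  1–49 → 49 bp
  50–173 → 124 bp
Sorted largest to smallest: 124, 49 bp.

124, 49 bp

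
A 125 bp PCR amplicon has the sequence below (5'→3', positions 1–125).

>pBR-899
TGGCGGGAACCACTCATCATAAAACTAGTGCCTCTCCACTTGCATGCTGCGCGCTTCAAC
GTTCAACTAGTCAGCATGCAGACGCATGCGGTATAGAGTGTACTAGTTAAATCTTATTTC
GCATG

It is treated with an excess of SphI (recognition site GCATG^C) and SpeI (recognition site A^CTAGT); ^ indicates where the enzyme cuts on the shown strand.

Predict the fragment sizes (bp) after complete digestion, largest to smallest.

24, 23, 22, 20, 14, 12, 10 bp

SphI sites (GCATGC) start at positions 42, 74, 84.
SphI cuts after base 5 of each site (before the last base), so after positions 46, 78, 88.
SpeI sites (ACTAGT) start at positions 24, 66, 102.
SpeI cuts after the first base of each site, so after positions 24, 66, 102.
Combined cut positions: 24, 46, 66, 78, 88, 102.
Linear molecule, 6 cuts → 7 fragments:
  1–24 → 24 bp
  25–46 → 22 bp
  47–66 → 20 bp
  67–78 → 12 bp
  79–88 → 10 bp
  89–102 → 14 bp
  103–125 → 23 bp
Sorted largest to smallest: 24, 23, 22, 20, 14, 12, 10 bp.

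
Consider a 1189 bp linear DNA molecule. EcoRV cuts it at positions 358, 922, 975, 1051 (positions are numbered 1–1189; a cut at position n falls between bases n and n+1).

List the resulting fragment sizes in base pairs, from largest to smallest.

564, 358, 138, 76, 53 bp

Linear molecule, 4 cuts → 5 fragments:
  358 − 0 = 358 bp
  922 − 358 = 564 bp
  975 − 922 = 53 bp
  1051 − 975 = 76 bp
  1189 − 1051 = 138 bp
Sorted largest to smallest: 564, 358, 138, 76, 53 bp.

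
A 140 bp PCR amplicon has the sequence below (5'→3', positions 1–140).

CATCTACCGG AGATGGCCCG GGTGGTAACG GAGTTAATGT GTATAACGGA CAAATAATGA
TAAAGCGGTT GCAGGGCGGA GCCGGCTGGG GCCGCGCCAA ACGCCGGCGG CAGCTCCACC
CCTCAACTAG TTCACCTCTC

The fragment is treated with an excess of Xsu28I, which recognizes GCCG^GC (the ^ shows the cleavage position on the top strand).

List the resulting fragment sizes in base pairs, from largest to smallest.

Xsu28I sites (GCCGGC) start at positions 81, 103.
Xsu28I cuts after base 4 of each site, so after positions 84, 106.
Linear molecule, 2 cuts → 3 fragments:
  1–84 → 84 bp
  85–106 → 22 bp
  107–140 → 34 bp
Sorted largest to smallest: 84, 34, 22 bp.

84, 34, 22 bp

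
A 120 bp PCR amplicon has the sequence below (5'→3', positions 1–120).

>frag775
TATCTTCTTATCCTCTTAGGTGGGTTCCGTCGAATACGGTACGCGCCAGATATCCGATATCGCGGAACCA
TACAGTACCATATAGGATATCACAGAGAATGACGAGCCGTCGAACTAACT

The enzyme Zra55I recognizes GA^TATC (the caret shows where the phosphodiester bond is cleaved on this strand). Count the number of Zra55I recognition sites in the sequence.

3

GATATC occurs starting at positions 49, 56, 86.
Zra55I cuts at 3 sites.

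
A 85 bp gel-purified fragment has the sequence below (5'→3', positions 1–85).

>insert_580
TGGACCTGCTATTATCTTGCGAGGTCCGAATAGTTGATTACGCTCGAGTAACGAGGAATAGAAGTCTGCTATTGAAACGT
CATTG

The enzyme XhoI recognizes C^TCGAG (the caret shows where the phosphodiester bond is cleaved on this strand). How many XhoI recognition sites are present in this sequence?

CTCGAG occurs starting at position 43.
XhoI cuts at 1 site.

1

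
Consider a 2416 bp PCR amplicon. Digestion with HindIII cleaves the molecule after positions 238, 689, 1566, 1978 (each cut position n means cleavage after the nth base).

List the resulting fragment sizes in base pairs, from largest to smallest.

877, 451, 438, 412, 238 bp

Linear molecule, 4 cuts → 5 fragments:
  238 − 0 = 238 bp
  689 − 238 = 451 bp
  1566 − 689 = 877 bp
  1978 − 1566 = 412 bp
  2416 − 1978 = 438 bp
Sorted largest to smallest: 877, 451, 438, 412, 238 bp.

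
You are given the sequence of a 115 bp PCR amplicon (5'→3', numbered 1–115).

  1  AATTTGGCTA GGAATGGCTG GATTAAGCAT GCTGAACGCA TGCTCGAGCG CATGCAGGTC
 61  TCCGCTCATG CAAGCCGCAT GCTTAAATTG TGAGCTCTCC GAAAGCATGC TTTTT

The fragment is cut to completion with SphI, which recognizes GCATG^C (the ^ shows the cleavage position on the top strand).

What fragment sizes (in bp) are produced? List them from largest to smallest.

31, 28, 27, 12, 11, 6 bp

SphI sites (GCATGC) start at positions 27, 38, 50, 77, 105.
SphI cuts after base 5 of each site (before the last base), so after positions 31, 42, 54, 81, 109.
Linear molecule, 5 cuts → 6 fragments:
  1–31 → 31 bp
  32–42 → 11 bp
  43–54 → 12 bp
  55–81 → 27 bp
  82–109 → 28 bp
  110–115 → 6 bp
Sorted largest to smallest: 31, 28, 27, 12, 11, 6 bp.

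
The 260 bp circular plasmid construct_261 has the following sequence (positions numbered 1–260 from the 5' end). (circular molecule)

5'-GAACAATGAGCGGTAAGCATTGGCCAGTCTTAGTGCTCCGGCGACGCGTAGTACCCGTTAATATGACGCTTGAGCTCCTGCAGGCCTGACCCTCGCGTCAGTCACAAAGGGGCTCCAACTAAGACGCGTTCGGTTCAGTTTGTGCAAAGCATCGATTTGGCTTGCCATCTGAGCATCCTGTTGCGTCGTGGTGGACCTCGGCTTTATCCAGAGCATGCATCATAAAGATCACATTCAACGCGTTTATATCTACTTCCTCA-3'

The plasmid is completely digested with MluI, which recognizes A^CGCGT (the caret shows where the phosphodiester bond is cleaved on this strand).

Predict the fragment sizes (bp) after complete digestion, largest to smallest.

114, 80, 66 bp

MluI sites (ACGCGT) start at positions 44, 124, 238.
MluI cuts after the first base of each site, so after positions 44, 124, 238.
Circular molecule, 3 cuts → 3 fragments:
  45–124 → 80 bp
  125–238 → 114 bp
  239–260 then 1–44 → 22 + 44 = 66 bp
Sorted largest to smallest: 114, 80, 66 bp.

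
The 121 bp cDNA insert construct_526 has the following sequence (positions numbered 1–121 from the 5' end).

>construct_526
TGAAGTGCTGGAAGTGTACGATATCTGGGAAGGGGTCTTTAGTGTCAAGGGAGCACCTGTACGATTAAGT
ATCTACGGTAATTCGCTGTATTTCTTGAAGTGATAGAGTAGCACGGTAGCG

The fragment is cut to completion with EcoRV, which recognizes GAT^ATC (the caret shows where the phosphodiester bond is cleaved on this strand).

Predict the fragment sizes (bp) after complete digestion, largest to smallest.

99, 22 bp

The EcoRV site (GATATC) starts at position 20.
EcoRV cuts after base 3 of each site, so after position 22.
Linear molecule, 1 cut → 2 fragments:
  1–22 → 22 bp
  23–121 → 99 bp
Sorted largest to smallest: 99, 22 bp.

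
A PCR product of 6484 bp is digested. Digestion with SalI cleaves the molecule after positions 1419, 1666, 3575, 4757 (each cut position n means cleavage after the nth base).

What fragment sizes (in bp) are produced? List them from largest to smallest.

Linear molecule, 4 cuts → 5 fragments:
  1419 − 0 = 1419 bp
  1666 − 1419 = 247 bp
  3575 − 1666 = 1909 bp
  4757 − 3575 = 1182 bp
  6484 − 4757 = 1727 bp
Sorted largest to smallest: 1909, 1727, 1419, 1182, 247 bp.

1909, 1727, 1419, 1182, 247 bp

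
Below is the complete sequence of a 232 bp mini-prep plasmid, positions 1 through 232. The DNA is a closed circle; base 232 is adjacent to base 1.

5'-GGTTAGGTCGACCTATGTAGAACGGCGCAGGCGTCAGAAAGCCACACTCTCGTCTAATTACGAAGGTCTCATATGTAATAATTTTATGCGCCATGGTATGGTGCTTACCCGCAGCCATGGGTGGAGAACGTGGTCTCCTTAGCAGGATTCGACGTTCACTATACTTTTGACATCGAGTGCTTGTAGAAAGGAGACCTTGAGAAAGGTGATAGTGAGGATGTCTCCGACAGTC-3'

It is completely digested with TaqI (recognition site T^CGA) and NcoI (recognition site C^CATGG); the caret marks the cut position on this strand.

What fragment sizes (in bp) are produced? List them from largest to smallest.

83, 67, 34, 24, 24 bp

TaqI sites (TCGA) start at positions 8, 149, 173.
TaqI cuts after the first base of each site, so after positions 8, 149, 173.
NcoI sites (CCATGG) start at positions 91, 115.
NcoI cuts after the first base of each site, so after positions 91, 115.
Combined cut positions: 8, 91, 115, 149, 173.
Circular molecule, 5 cuts → 5 fragments:
  9–91 → 83 bp
  92–115 → 24 bp
  116–149 → 34 bp
  150–173 → 24 bp
  174–232 then 1–8 → 59 + 8 = 67 bp
Sorted largest to smallest: 83, 67, 34, 24, 24 bp.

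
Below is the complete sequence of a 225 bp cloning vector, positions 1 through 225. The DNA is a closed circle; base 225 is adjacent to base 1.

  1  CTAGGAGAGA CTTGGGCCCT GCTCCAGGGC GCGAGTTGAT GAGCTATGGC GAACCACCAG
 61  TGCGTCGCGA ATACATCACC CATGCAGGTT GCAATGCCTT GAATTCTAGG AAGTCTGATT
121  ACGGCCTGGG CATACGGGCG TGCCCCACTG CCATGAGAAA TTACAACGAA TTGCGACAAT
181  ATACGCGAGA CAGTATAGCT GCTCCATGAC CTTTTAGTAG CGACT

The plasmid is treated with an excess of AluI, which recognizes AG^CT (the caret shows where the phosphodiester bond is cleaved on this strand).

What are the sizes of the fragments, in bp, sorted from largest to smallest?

AluI sites (AGCT) start at positions 42, 197.
AluI cuts after base 2 of each site, so after positions 43, 198.
Circular molecule, 2 cuts → 2 fragments:
  44–198 → 155 bp
  199–225 then 1–43 → 27 + 43 = 70 bp
Sorted largest to smallest: 155, 70 bp.

155, 70 bp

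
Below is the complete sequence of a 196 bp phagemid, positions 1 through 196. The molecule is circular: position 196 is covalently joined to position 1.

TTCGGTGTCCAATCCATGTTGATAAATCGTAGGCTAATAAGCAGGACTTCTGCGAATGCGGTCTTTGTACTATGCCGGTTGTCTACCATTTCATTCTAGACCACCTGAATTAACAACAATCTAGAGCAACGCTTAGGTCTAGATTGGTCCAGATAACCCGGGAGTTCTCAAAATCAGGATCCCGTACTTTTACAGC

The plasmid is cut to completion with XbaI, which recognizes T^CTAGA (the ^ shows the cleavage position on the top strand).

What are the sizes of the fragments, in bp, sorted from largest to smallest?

XbaI sites (TCTAGA) start at positions 95, 120, 138.
XbaI cuts after the first base of each site, so after positions 95, 120, 138.
Circular molecule, 3 cuts → 3 fragments:
  96–120 → 25 bp
  121–138 → 18 bp
  139–196 then 1–95 → 58 + 95 = 153 bp
Sorted largest to smallest: 153, 25, 18 bp.

153, 25, 18 bp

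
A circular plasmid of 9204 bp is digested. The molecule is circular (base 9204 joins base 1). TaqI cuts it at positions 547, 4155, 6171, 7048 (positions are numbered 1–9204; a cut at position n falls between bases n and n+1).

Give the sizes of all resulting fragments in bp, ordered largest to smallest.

3608, 2703, 2016, 877 bp

Circular molecule, 4 cuts → 4 fragments:
  4155 − 547 = 3608 bp
  6171 − 4155 = 2016 bp
  7048 − 6171 = 877 bp
  wrap: 9204 − 7048 + 547 = 2703 bp
Sorted largest to smallest: 3608, 2703, 2016, 877 bp.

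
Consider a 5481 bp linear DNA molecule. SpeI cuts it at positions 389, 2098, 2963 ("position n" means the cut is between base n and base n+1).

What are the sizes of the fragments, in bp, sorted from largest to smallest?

2518, 1709, 865, 389 bp

Linear molecule, 3 cuts → 4 fragments:
  389 − 0 = 389 bp
  2098 − 389 = 1709 bp
  2963 − 2098 = 865 bp
  5481 − 2963 = 2518 bp
Sorted largest to smallest: 2518, 1709, 865, 389 bp.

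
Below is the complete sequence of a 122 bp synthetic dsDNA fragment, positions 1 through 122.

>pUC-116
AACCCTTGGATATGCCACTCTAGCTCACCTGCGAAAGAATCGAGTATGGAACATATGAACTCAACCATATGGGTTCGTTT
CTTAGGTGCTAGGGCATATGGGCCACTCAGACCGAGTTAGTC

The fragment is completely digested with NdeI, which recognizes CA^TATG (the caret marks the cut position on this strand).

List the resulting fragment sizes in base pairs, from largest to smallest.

NdeI sites (CATATG) start at positions 52, 66, 95.
NdeI cuts after base 2 of each site, so after positions 53, 67, 96.
Linear molecule, 3 cuts → 4 fragments:
  1–53 → 53 bp
  54–67 → 14 bp
  68–96 → 29 bp
  97–122 → 26 bp
Sorted largest to smallest: 53, 29, 26, 14 bp.

53, 29, 26, 14 bp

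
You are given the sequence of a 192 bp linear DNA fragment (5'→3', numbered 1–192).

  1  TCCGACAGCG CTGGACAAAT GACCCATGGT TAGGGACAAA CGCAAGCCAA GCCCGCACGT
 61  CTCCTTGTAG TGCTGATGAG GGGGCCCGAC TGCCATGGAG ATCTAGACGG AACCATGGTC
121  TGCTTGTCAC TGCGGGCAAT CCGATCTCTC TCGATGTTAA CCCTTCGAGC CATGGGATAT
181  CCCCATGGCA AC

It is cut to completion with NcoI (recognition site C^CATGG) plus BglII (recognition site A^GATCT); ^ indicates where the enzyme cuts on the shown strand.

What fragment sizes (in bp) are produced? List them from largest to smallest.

69, 57, 24, 14, 13, 9, 6 bp

NcoI sites (CCATGG) start at positions 24, 93, 113, 170, 183.
NcoI cuts after the first base of each site, so after positions 24, 93, 113, 170, 183.
The BglII site (AGATCT) starts at position 99.
BglII cuts after the first base of each site, so after position 99.
Combined cut positions: 24, 93, 99, 113, 170, 183.
Linear molecule, 6 cuts → 7 fragments:
  1–24 → 24 bp
  25–93 → 69 bp
  94–99 → 6 bp
  100–113 → 14 bp
  114–170 → 57 bp
  171–183 → 13 bp
  184–192 → 9 bp
Sorted largest to smallest: 69, 57, 24, 14, 13, 9, 6 bp.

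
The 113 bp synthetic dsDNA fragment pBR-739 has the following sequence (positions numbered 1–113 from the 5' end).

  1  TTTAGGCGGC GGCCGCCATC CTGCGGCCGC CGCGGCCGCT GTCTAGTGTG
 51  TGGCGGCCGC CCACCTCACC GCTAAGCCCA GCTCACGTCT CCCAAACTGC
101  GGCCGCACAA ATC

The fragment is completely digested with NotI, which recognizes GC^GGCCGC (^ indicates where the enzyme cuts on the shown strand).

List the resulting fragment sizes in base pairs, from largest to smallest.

NotI sites (GCGGCCGC) start at positions 9, 23, 32, 53, 99.
NotI cuts after base 2 of each site, so after positions 10, 24, 33, 54, 100.
Linear molecule, 5 cuts → 6 fragments:
  1–10 → 10 bp
  11–24 → 14 bp
  25–33 → 9 bp
  34–54 → 21 bp
  55–100 → 46 bp
  101–113 → 13 bp
Sorted largest to smallest: 46, 21, 14, 13, 10, 9 bp.

46, 21, 14, 13, 10, 9 bp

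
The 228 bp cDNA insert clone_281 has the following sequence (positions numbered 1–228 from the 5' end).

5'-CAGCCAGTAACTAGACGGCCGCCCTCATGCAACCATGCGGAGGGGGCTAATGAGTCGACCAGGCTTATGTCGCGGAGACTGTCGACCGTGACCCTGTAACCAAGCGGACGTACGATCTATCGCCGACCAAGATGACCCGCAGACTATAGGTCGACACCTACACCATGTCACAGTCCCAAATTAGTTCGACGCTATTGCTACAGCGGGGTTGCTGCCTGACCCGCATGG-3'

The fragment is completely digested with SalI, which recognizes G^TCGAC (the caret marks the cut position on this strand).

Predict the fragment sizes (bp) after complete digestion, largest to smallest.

78, 69, 54, 27 bp

SalI sites (GTCGAC) start at positions 54, 81, 150.
SalI cuts after the first base of each site, so after positions 54, 81, 150.
Linear molecule, 3 cuts → 4 fragments:
  1–54 → 54 bp
  55–81 → 27 bp
  82–150 → 69 bp
  151–228 → 78 bp
Sorted largest to smallest: 78, 69, 54, 27 bp.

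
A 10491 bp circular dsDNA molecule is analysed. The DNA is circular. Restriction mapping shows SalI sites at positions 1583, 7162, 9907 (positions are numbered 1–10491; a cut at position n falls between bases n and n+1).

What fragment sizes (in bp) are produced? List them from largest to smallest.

Circular molecule, 3 cuts → 3 fragments:
  7162 − 1583 = 5579 bp
  9907 − 7162 = 2745 bp
  wrap: 10491 − 9907 + 1583 = 2167 bp
Sorted largest to smallest: 5579, 2745, 2167 bp.

5579, 2745, 2167 bp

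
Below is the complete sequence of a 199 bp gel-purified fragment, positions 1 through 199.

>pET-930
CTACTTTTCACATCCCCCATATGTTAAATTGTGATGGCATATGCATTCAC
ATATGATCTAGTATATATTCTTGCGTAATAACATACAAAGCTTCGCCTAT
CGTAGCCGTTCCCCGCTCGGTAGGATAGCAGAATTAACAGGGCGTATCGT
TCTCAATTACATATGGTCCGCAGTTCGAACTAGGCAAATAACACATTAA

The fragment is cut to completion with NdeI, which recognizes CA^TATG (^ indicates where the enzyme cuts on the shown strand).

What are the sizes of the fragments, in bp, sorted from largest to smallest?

110, 38, 20, 19, 12 bp

NdeI sites (CATATG) start at positions 18, 38, 50, 160.
NdeI cuts after base 2 of each site, so after positions 19, 39, 51, 161.
Linear molecule, 4 cuts → 5 fragments:
  1–19 → 19 bp
  20–39 → 20 bp
  40–51 → 12 bp
  52–161 → 110 bp
  162–199 → 38 bp
Sorted largest to smallest: 110, 38, 20, 19, 12 bp.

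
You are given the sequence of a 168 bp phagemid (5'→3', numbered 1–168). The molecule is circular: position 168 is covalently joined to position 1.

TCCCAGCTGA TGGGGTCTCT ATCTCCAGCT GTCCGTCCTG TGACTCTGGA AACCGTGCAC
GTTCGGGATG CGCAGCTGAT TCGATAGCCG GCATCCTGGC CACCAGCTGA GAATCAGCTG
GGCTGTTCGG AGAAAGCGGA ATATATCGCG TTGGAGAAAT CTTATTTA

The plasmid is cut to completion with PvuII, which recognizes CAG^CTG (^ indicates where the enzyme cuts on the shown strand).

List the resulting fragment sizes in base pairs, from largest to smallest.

57, 47, 31, 22, 11 bp

PvuII sites (CAGCTG) start at positions 4, 26, 73, 104, 115.
PvuII cuts after base 3 of each site, so after positions 6, 28, 75, 106, 117.
Circular molecule, 5 cuts → 5 fragments:
  7–28 → 22 bp
  29–75 → 47 bp
  76–106 → 31 bp
  107–117 → 11 bp
  118–168 then 1–6 → 51 + 6 = 57 bp
Sorted largest to smallest: 57, 47, 31, 22, 11 bp.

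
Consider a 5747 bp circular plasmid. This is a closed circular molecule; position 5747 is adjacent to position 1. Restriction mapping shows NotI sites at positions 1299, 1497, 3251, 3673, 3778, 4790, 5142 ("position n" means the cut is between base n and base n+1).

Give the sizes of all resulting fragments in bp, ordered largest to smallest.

1904, 1754, 1012, 422, 352, 198, 105 bp

Circular molecule, 7 cuts → 7 fragments:
  1497 − 1299 = 198 bp
  3251 − 1497 = 1754 bp
  3673 − 3251 = 422 bp
  3778 − 3673 = 105 bp
  4790 − 3778 = 1012 bp
  5142 − 4790 = 352 bp
  wrap: 5747 − 5142 + 1299 = 1904 bp
Sorted largest to smallest: 1904, 1754, 1012, 422, 352, 198, 105 bp.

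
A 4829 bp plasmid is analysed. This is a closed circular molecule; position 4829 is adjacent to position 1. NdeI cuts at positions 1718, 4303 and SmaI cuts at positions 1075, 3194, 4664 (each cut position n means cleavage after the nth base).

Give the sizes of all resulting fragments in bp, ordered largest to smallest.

1476, 1240, 1109, 643, 361 bp

Combined cut positions (sorted): 1075, 1718, 3194, 4303, 4664.
Circular molecule, 5 cuts → 5 fragments:
  1718 − 1075 = 643 bp
  3194 − 1718 = 1476 bp
  4303 − 3194 = 1109 bp
  4664 − 4303 = 361 bp
  wrap: 4829 − 4664 + 1075 = 1240 bp
Sorted largest to smallest: 1476, 1240, 1109, 643, 361 bp.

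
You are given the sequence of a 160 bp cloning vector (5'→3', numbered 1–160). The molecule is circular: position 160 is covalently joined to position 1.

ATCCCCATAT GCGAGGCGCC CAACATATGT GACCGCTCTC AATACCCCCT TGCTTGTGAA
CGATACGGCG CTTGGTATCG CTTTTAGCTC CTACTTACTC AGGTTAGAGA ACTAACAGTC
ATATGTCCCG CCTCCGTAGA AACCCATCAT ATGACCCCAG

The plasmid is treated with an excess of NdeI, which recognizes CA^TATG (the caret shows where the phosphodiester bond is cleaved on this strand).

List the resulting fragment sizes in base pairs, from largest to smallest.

96, 28, 18, 18 bp

NdeI sites (CATATG) start at positions 6, 24, 120, 148.
NdeI cuts after base 2 of each site, so after positions 7, 25, 121, 149.
Circular molecule, 4 cuts → 4 fragments:
  8–25 → 18 bp
  26–121 → 96 bp
  122–149 → 28 bp
  150–160 then 1–7 → 11 + 7 = 18 bp
Sorted largest to smallest: 96, 28, 18, 18 bp.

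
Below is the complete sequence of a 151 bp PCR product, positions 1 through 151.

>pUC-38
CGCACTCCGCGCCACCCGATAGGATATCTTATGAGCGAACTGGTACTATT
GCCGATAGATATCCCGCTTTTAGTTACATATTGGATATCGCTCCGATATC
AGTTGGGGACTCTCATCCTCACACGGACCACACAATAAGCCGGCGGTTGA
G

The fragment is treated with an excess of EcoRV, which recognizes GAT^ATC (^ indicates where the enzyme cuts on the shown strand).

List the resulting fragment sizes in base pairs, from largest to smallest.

54, 35, 26, 25, 11 bp

EcoRV sites (GATATC) start at positions 23, 58, 84, 95.
EcoRV cuts after base 3 of each site, so after positions 25, 60, 86, 97.
Linear molecule, 4 cuts → 5 fragments:
  1–25 → 25 bp
  26–60 → 35 bp
  61–86 → 26 bp
  87–97 → 11 bp
  98–151 → 54 bp
Sorted largest to smallest: 54, 35, 26, 25, 11 bp.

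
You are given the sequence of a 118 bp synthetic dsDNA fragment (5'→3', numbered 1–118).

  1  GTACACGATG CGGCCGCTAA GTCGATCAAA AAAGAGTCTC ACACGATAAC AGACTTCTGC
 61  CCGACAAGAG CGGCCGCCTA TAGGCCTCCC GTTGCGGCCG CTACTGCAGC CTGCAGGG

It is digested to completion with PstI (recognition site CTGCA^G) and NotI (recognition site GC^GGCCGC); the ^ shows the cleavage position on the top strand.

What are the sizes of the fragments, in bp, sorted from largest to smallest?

PstI sites (CTGCAG) start at positions 104, 111.
PstI cuts after base 5 of each site (before the last base), so after positions 108, 115.
NotI sites (GCGGCCGC) start at positions 10, 70, 94.
NotI cuts after base 2 of each site, so after positions 11, 71, 95.
Combined cut positions: 11, 71, 95, 108, 115.
Linear molecule, 5 cuts → 6 fragments:
  1–11 → 11 bp
  12–71 → 60 bp
  72–95 → 24 bp
  96–108 → 13 bp
  109–115 → 7 bp
  116–118 → 3 bp
Sorted largest to smallest: 60, 24, 13, 11, 7, 3 bp.

60, 24, 13, 11, 7, 3 bp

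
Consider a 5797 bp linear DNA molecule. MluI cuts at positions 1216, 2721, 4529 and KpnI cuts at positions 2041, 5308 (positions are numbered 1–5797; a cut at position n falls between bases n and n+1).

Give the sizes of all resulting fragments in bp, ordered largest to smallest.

1808, 1216, 825, 779, 680, 489 bp

Combined cut positions (sorted): 1216, 2041, 2721, 4529, 5308.
Linear molecule, 5 cuts → 6 fragments:
  1216 − 0 = 1216 bp
  2041 − 1216 = 825 bp
  2721 − 2041 = 680 bp
  4529 − 2721 = 1808 bp
  5308 − 4529 = 779 bp
  5797 − 5308 = 489 bp
Sorted largest to smallest: 1808, 1216, 825, 779, 680, 489 bp.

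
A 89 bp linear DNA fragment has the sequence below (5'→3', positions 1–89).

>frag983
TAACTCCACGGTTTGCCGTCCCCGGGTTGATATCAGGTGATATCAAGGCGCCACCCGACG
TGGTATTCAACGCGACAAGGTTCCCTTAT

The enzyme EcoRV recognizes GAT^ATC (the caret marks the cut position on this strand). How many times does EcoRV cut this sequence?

GATATC occurs starting at positions 29, 39.
EcoRV cuts at 2 sites.

2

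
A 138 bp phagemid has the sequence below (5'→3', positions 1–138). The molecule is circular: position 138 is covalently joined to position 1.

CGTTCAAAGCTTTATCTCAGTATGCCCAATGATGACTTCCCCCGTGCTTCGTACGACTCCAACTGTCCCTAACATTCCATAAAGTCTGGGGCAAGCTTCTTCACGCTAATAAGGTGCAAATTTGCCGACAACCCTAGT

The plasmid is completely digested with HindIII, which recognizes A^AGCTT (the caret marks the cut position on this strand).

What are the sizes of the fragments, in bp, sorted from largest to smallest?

HindIII sites (AAGCTT) start at positions 7, 93.
HindIII cuts after the first base of each site, so after positions 7, 93.
Circular molecule, 2 cuts → 2 fragments:
  8–93 → 86 bp
  94–138 then 1–7 → 45 + 7 = 52 bp
Sorted largest to smallest: 86, 52 bp.

86, 52 bp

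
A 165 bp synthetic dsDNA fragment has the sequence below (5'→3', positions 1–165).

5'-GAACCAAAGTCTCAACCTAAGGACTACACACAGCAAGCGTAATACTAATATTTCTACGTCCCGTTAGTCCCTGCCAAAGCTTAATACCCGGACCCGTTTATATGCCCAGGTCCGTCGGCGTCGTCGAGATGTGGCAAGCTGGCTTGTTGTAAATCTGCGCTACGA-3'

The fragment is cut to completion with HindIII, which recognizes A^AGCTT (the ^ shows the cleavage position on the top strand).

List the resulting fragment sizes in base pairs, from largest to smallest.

The HindIII site (AAGCTT) starts at position 77.
HindIII cuts after the first base of each site, so after position 77.
Linear molecule, 1 cut → 2 fragments:
  1–77 → 77 bp
  78–165 → 88 bp
Sorted largest to smallest: 88, 77 bp.

88, 77 bp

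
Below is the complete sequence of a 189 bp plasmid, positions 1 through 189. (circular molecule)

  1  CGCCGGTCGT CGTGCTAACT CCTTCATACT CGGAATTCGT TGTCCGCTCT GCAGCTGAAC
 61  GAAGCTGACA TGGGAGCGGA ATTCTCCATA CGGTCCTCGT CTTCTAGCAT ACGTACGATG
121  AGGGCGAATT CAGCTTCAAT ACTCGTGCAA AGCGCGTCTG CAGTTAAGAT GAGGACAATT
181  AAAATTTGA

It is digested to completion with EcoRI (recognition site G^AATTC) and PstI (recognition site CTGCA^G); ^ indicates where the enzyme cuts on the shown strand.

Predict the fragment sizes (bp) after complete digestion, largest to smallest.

EcoRI sites (GAATTC) start at positions 33, 79, 126.
EcoRI cuts after the first base of each site, so after positions 33, 79, 126.
PstI sites (CTGCAG) start at positions 49, 158.
PstI cuts after base 5 of each site (before the last base), so after positions 53, 162.
Combined cut positions: 33, 53, 79, 126, 162.
Circular molecule, 5 cuts → 5 fragments:
  34–53 → 20 bp
  54–79 → 26 bp
  80–126 → 47 bp
  127–162 → 36 bp
  163–189 then 1–33 → 27 + 33 = 60 bp
Sorted largest to smallest: 60, 47, 36, 26, 20 bp.

60, 47, 36, 26, 20 bp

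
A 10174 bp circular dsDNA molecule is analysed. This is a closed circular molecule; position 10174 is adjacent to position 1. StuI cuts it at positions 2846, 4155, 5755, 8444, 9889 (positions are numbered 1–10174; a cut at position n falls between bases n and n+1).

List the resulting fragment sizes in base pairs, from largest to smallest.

Circular molecule, 5 cuts → 5 fragments:
  4155 − 2846 = 1309 bp
  5755 − 4155 = 1600 bp
  8444 − 5755 = 2689 bp
  9889 − 8444 = 1445 bp
  wrap: 10174 − 9889 + 2846 = 3131 bp
Sorted largest to smallest: 3131, 2689, 1600, 1445, 1309 bp.

3131, 2689, 1600, 1445, 1309 bp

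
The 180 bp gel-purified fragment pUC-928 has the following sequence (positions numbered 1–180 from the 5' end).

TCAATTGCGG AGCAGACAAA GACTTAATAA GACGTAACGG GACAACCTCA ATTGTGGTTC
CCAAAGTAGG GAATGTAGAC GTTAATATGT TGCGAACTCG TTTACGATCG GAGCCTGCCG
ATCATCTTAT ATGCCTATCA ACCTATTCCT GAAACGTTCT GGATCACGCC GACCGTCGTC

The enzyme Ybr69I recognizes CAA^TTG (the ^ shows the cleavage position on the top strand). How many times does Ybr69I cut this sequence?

CAATTG occurs starting at positions 2, 49.
Ybr69I cuts at 2 sites.

2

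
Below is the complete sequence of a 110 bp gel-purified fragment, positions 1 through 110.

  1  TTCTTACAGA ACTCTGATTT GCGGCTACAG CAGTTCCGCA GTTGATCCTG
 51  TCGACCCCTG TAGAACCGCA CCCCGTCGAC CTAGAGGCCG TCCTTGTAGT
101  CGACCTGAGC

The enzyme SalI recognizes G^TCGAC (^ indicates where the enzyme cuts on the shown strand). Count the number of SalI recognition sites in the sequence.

GTCGAC occurs starting at positions 50, 75, 99.
SalI cuts at 3 sites.

3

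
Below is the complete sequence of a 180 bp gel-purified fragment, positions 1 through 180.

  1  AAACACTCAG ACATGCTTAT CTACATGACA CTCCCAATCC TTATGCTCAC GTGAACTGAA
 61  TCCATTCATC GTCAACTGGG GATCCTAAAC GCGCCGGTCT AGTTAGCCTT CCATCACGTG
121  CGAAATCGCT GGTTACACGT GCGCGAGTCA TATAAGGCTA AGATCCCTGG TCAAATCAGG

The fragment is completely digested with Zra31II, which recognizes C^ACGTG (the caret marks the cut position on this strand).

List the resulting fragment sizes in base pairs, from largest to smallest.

Zra31II sites (CACGTG) start at positions 48, 115, 136.
Zra31II cuts after the first base of each site, so after positions 48, 115, 136.
Linear molecule, 3 cuts → 4 fragments:
  1–48 → 48 bp
  49–115 → 67 bp
  116–136 → 21 bp
  137–180 → 44 bp
Sorted largest to smallest: 67, 48, 44, 21 bp.

67, 48, 44, 21 bp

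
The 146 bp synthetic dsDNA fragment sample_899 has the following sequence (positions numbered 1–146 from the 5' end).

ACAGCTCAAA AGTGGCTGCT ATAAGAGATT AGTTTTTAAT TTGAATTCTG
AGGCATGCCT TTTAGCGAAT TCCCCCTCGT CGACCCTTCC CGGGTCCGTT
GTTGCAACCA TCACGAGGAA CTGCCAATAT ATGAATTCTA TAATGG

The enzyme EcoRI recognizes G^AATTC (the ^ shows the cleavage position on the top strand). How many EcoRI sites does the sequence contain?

GAATTC occurs starting at positions 43, 67, 133.
EcoRI cuts at 3 sites.

3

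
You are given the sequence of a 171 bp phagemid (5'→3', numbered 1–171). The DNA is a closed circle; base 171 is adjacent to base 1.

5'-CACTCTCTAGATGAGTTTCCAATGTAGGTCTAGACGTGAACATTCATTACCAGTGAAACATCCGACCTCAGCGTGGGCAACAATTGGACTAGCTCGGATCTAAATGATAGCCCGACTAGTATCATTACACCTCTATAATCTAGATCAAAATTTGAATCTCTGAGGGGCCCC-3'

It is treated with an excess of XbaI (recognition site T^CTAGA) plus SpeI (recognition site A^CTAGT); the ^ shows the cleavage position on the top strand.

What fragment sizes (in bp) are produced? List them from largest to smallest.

86, 38, 24, 23 bp

XbaI sites (TCTAGA) start at positions 6, 29, 139.
XbaI cuts after the first base of each site, so after positions 6, 29, 139.
The SpeI site (ACTAGT) starts at position 115.
SpeI cuts after the first base of each site, so after position 115.
Combined cut positions: 6, 29, 115, 139.
Circular molecule, 4 cuts → 4 fragments:
  7–29 → 23 bp
  30–115 → 86 bp
  116–139 → 24 bp
  140–171 then 1–6 → 32 + 6 = 38 bp
Sorted largest to smallest: 86, 38, 24, 23 bp.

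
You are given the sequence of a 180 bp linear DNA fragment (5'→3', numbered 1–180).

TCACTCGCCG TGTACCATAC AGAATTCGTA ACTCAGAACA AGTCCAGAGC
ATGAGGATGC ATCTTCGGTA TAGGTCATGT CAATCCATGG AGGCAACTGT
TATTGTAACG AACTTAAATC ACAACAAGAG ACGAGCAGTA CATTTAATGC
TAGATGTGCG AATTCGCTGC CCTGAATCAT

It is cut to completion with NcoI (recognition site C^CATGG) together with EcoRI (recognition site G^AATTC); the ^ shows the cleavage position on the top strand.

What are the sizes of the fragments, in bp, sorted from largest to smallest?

75, 63, 22, 20 bp

The NcoI site (CCATGG) starts at position 85.
NcoI cuts after the first base of each site, so after position 85.
EcoRI sites (GAATTC) start at positions 22, 160.
EcoRI cuts after the first base of each site, so after positions 22, 160.
Combined cut positions: 22, 85, 160.
Linear molecule, 3 cuts → 4 fragments:
  1–22 → 22 bp
  23–85 → 63 bp
  86–160 → 75 bp
  161–180 → 20 bp
Sorted largest to smallest: 75, 63, 22, 20 bp.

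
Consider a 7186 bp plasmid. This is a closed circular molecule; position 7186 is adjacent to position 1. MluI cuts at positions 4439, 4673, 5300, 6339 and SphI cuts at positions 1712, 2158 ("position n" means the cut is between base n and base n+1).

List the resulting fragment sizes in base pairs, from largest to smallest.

Combined cut positions (sorted): 1712, 2158, 4439, 4673, 5300, 6339.
Circular molecule, 6 cuts → 6 fragments:
  2158 − 1712 = 446 bp
  4439 − 2158 = 2281 bp
  4673 − 4439 = 234 bp
  5300 − 4673 = 627 bp
  6339 − 5300 = 1039 bp
  wrap: 7186 − 6339 + 1712 = 2559 bp
Sorted largest to smallest: 2559, 2281, 1039, 627, 446, 234 bp.

2559, 2281, 1039, 627, 446, 234 bp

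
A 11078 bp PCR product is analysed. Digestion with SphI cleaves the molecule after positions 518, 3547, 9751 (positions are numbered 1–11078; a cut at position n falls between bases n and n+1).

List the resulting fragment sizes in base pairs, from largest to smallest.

Linear molecule, 3 cuts → 4 fragments:
  518 − 0 = 518 bp
  3547 − 518 = 3029 bp
  9751 − 3547 = 6204 bp
  11078 − 9751 = 1327 bp
Sorted largest to smallest: 6204, 3029, 1327, 518 bp.

6204, 3029, 1327, 518 bp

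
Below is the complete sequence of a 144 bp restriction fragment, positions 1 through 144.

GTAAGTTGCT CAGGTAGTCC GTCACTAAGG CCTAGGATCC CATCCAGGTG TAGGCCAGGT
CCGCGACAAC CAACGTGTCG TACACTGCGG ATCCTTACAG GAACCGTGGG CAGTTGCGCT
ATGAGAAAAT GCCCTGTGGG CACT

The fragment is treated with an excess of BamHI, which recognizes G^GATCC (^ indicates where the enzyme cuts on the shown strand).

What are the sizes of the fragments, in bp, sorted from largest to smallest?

55, 54, 35 bp

BamHI sites (GGATCC) start at positions 35, 89.
BamHI cuts after the first base of each site, so after positions 35, 89.
Linear molecule, 2 cuts → 3 fragments:
  1–35 → 35 bp
  36–89 → 54 bp
  90–144 → 55 bp
Sorted largest to smallest: 55, 54, 35 bp.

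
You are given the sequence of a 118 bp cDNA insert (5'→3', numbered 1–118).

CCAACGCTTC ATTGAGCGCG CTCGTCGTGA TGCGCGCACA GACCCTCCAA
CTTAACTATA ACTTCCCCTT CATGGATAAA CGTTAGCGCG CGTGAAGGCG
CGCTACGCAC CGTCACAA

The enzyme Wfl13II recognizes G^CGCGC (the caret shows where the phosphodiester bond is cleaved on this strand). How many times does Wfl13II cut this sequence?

GCGCGC occurs starting at positions 16, 32, 86, 98.
Wfl13II cuts at 4 sites.

4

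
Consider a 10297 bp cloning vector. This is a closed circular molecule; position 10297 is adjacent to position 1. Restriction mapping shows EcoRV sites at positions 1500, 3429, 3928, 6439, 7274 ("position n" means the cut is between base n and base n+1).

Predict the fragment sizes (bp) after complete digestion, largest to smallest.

4523, 2511, 1929, 835, 499 bp

Circular molecule, 5 cuts → 5 fragments:
  3429 − 1500 = 1929 bp
  3928 − 3429 = 499 bp
  6439 − 3928 = 2511 bp
  7274 − 6439 = 835 bp
  wrap: 10297 − 7274 + 1500 = 4523 bp
Sorted largest to smallest: 4523, 2511, 1929, 835, 499 bp.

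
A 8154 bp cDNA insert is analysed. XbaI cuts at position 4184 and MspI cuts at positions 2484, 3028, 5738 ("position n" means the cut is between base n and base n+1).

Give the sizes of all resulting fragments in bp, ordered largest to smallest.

Combined cut positions (sorted): 2484, 3028, 4184, 5738.
Linear molecule, 4 cuts → 5 fragments:
  2484 − 0 = 2484 bp
  3028 − 2484 = 544 bp
  4184 − 3028 = 1156 bp
  5738 − 4184 = 1554 bp
  8154 − 5738 = 2416 bp
Sorted largest to smallest: 2484, 2416, 1554, 1156, 544 bp.

2484, 2416, 1554, 1156, 544 bp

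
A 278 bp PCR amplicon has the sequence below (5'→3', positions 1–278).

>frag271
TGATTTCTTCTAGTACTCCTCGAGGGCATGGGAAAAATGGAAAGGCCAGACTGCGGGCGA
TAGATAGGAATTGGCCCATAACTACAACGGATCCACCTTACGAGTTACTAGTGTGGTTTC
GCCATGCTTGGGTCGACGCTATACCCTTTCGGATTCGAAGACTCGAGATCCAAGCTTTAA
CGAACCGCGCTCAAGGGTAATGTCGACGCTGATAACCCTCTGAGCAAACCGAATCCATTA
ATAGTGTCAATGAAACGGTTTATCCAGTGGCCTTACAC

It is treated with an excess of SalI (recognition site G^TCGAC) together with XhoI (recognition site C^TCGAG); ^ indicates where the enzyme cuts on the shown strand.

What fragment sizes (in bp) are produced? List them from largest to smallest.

113, 76, 40, 30, 19 bp

SalI sites (GTCGAC) start at positions 132, 202.
SalI cuts after the first base of each site, so after positions 132, 202.
XhoI sites (CTCGAG) start at positions 19, 162.
XhoI cuts after the first base of each site, so after positions 19, 162.
Combined cut positions: 19, 132, 162, 202.
Linear molecule, 4 cuts → 5 fragments:
  1–19 → 19 bp
  20–132 → 113 bp
  133–162 → 30 bp
  163–202 → 40 bp
  203–278 → 76 bp
Sorted largest to smallest: 113, 76, 40, 30, 19 bp.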